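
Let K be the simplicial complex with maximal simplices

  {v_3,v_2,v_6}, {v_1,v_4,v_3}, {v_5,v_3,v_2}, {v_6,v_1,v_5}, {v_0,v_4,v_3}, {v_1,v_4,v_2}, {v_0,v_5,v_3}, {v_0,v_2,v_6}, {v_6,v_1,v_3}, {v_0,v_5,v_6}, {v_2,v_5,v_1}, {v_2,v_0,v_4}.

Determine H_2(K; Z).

Order the vertices as v_0 < v_1 < v_2 < v_3 < v_4 < v_5 < v_6. Listing each simplex with vertices in this order, K has dimension 2 with simplices:

  0-simplices (7): [v_0], [v_1], [v_2], [v_3], [v_4], [v_5], [v_6]
  1-simplices (18): (18 of them)
  2-simplices (12): (12 of them)

Hence C_0 ≅ Z^7, C_1 ≅ Z^18, C_2 ≅ Z^12.

Boundary ∂_1: C_1 → C_0 sends each edge [p,q] (with p < q) to q − p.
The 7×18 boundary matrix has rank 6 and Smith normal form diag(1,1,1,1,1,1).

The boundary map ∂_2: C_2 → C_1 maps a triangle to the signed sum of its edges. For instance
  ∂[v_1,v_2,v_4] = [v_2,v_4] − [v_1,v_4] + [v_1,v_2],
  ∂[v_1,v_5,v_6] = [v_5,v_6] − [v_1,v_6] + [v_1,v_5].
The resulting 18×12 matrix has rank 12, and its Smith normal form has invariant factors (1,1,1,1,1,1,1,1,1,1,1,2).

Reading off H_k = ker ∂_k / im ∂_{k+1}:

  H_2: rank ker ∂_2 − rank ∂_3 = (12 − 12) − 0 = 0, and there is no ∂_3, so H_2 ≅ 0.

(K is a triangulation of the real projective plane RP^2.)

H_2 = 0.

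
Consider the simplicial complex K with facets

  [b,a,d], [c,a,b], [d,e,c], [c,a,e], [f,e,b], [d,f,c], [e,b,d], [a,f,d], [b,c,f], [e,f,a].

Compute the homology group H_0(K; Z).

Order the vertices as a < b < c < d < e < f. Listing each simplex with vertices in this order, K has dimension 2 with simplices:

  0-simplices (6): a, b, c, d, e, f
  1-simplices (15): ab, ac, ad, ae, af, bc, bd, be, bf, cd, ce, cf, de, df, ef
  2-simplices (10): abc, abd, ace, adf, aef, bcf, bde, bef, cde, cdf

Hence C_0 ≅ Z^6, C_1 ≅ Z^15, C_2 ≅ Z^10.

The boundary map ∂_1: C_1 → C_0 maps an edge to its endpoints' difference, ∂[p,q] = q − p. For instance
  ∂ad = d − a.
The 6×15 boundary matrix has rank 5 and Smith normal form diag(1,1,1,1,1).

∂_2: C_2 → C_1 acts by ∂[p,q,r] = [q,r] − [p,r] + [p,q]. For instance
  ∂abd = bd − ad + ab,
  ∂adf = df − af + ad.
The 15×10 boundary matrix has rank 10 and Smith normal form diag(1,1,1,1,1,1,1,1,1,2).

From H_k ≅ ker(∂_k) / im(∂_{k+1}) we obtain:

  H_0: rank C_0 − rank ∂_1 = 6 − 5 = 1, and the invariant factors of ∂_1 are all 1, so H_0 = Z.

H_0 = Z.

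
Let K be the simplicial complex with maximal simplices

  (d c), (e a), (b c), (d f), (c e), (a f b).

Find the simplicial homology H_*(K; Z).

Take the total order a < b < c < d < e < f on the vertex set. Then K (dimension 2) consists of the simplices:

  0-simplices (6): a, b, c, d, e, f
  1-simplices (8): ab, ae, af, bc, bf, cd, ce, df
  2-simplices (1): abf

giving chain groups C_0 ≅ Z^6, C_1 ≅ Z^8, C_2 ≅ Z^1.

∂_1: C_1 → C_0 sends each edge [p,q] (with p < q) to q − p.
As a 6×8 matrix over Z this has rank 5, with invariant factors (1,1,1,1,1).

The boundary map ∂_2: C_2 → C_1 maps a triangle to the signed sum of its edges. For instance
  ∂abf = bf − af + ab.
This gives a 8×1 integer matrix of rank 1; reducing to Smith normal form yields diagonal entries (1).

Now H_k = ker ∂_k / im ∂_{k+1}, so:

  H_0: rank C_0 − rank ∂_1 = 6 − 5 = 1, and the invariant factors of ∂_1 are all 1, so H_0 = Z.
  H_1: rank ker ∂_1 − rank ∂_2 = (8 − 5) − 1 = 2, and the invariant factors of ∂_2 are all 1, so H_1 = Z^2.
  H_2: rank ker ∂_2 − rank ∂_3 = (1 − 1) − 0 = 0, and there is no ∂_3, so H_2 = 0.

H_0 ≅ Z,  H_1 ≅ Z^2,  H_2 = 0.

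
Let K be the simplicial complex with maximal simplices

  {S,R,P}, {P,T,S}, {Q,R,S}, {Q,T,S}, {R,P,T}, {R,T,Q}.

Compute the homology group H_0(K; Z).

Fix the vertex order P < Q < R < S < T and write every simplex with vertices in increasing order. Then dim K = 2 and the simplices of K are:

  0-simplices (5): P, Q, R, S, T
  1-simplices (9): PR, PS, PT, QR, QS, QT, RS, RT, ST
  2-simplices (6): PRS, PRT, PST, QRS, QRT, QST

giving chain groups C_0 ≅ Z^5, C_1 ≅ Z^9, C_2 ≅ Z^6.

The boundary map ∂_1: C_1 → C_0 sends each edge [p,q] (with p < q) to q − p.
This gives a 5×9 integer matrix of rank 4; reducing to Smith normal form yields diagonal entries (1,1,1,1).

∂_2: C_2 → C_1 sends each 2-simplex [p,q,r] to [q,r] − [p,r] + [p,q]. For instance
  ∂PST = ST − PT + PS,
  ∂QRS = RS − QS + QR.
This gives a 9×6 integer matrix of rank 5; reducing to Smith normal form yields diagonal entries (1,1,1,1,1).

From H_k ≅ ker(∂_k) / im(∂_{k+1}) we obtain:

  H_0: rank C_0 − rank ∂_1 = 5 − 4 = 1, and the invariant factors of ∂_1 are all 1, so H_0 = Z.

H_0 ≅ Z.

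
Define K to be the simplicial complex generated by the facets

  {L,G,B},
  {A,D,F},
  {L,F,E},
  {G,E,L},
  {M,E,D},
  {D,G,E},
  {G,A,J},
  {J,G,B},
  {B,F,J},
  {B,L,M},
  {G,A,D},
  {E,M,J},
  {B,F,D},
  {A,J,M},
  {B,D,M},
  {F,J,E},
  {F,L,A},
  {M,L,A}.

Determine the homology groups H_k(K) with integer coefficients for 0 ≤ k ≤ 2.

Take the total order A < B < D < E < F < G < J < L < M on the vertex set. Then K (dimension 2) consists of the simplices:

  0-simplices (9): A, B, D, E, F, G, J, L, M
  1-simplices (27): AD, AF, AG, AJ, AL, AM, BD, BF, BG, BJ, BL, BM, DE, DF, DG, DM, EF, EG, EJ, EL, EM, FJ, FL, GJ, GL, JM, LM
  2-simplices (18): ADF, ADG, AFL, AGJ, AJM, ALM, BDF, BDM, BFJ, BGJ, BGL, BLM, DEG, DEM, EFJ, EFL, EGL, EJM

Hence C_0 ≅ Z^9, C_1 ≅ Z^27, C_2 ≅ Z^18.

∂_1: C_1 → C_0 sends each edge [p,q] (with p < q) to q − p. For instance
  ∂GL = L − G.
The resulting 9×27 matrix has rank 8, and its Smith normal form has invariant factors (1,1,1,1,1,1,1,1).

The boundary map ∂_2: C_2 → C_1 maps a triangle to the signed sum of its edges. For instance
  ∂AJM = JM − AM + AJ,
  ∂EFJ = FJ − EJ + EF.
This gives a 27×18 integer matrix of rank 17; reducing to Smith normal form yields diagonal entries (1,1,1,1,1,1,1,1,1,1,1,1,1,1,1,1,1).

From H_k ≅ ker(∂_k) / im(∂_{k+1}) we obtain:

  H_0: rank C_0 − rank ∂_1 = 9 − 8 = 1, and the invariant factors of ∂_1 are all 1, so H_0 ≅ Z.
  H_1: rank ker ∂_1 − rank ∂_2 = (27 − 8) − 17 = 2, and the invariant factors of ∂_2 are all 1, so H_1 ≅ Z^2.
  H_2: rank ker ∂_2 − rank ∂_3 = (18 − 17) − 0 = 1, and there is no ∂_3, so H_2 ≅ Z.

H_0 = Z,  H_1 = Z^2,  H_2 = Z.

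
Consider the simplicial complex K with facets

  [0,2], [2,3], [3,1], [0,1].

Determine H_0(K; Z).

H_0 = Z.

We work with the vertex ordering 0 < 1 < 2 < 3. The simplices of K, each written with vertices in increasing order, are:

  0-simplices (4): [0], [1], [2], [3]
  1-simplices (4): [0,1], [0,2], [1,3], [2,3]

so the chain groups are C_0 ≅ Z^4, C_1 ≅ Z^4.

∂_1: C_1 → C_0 is given by ∂[p,q] = [q] − [p].
The resulting 4×4 matrix has rank 3, and its Smith normal form has invariant factors (1,1,1).

From H_k ≅ ker(∂_k) / im(∂_{k+1}) we obtain:

  H_0: rank C_0 − rank ∂_1 = 4 − 3 = 1, and the invariant factors of ∂_1 are all 1, so H_0 ≅ Z.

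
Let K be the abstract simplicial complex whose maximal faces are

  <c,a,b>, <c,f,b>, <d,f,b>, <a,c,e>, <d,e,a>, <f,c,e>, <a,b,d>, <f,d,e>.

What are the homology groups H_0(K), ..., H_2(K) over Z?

H_0 ≅ Z,  H_1 = 0,  H_2 ≅ Z.

We work with the vertex ordering a < b < c < d < e < f. The simplices of K, each written with vertices in increasing order, are:

  0-simplices (6): a, b, c, d, e, f
  1-simplices (12): ab, ac, ad, ae, bc, bd, bf, ce, cf, de, df, ef
  2-simplices (8): abc, abd, ace, ade, bcf, bdf, cef, def

giving chain groups C_0 ≅ Z^6, C_1 ≅ Z^12, C_2 ≅ Z^8.

∂_1: C_1 → C_0 maps an edge to its endpoints' difference, ∂[p,q] = q − p. For instance
  ∂bd = d − b.
The 6×12 boundary matrix has rank 5 and Smith normal form diag(1,1,1,1,1).

The boundary map ∂_2: C_2 → C_1 maps a triangle to the signed sum of its edges. For instance
  ∂cef = ef − cf + ce,
  ∂abd = bd − ad + ab.
As a 12×8 matrix over Z this has rank 7, with invariant factors (1,1,1,1,1,1,1).

From H_k ≅ ker(∂_k) / im(∂_{k+1}) we obtain:

  H_0: rank C_0 − rank ∂_1 = 6 − 5 = 1, and the invariant factors of ∂_1 are all 1, so H_0 ≅ Z.
  H_1: rank ker ∂_1 − rank ∂_2 = (12 − 5) − 7 = 0, and the invariant factors of ∂_2 are all 1, so H_1 ≅ 0.
  H_2: rank ker ∂_2 − rank ∂_3 = (8 − 7) − 0 = 1, and there is no ∂_3, so H_2 ≅ Z.

(K is a triangulation of the 2-sphere S^2.)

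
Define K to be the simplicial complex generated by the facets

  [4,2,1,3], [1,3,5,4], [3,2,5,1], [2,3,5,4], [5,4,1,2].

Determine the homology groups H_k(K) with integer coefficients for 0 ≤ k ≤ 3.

K has 5 vertices, 10 edges, 10 triangles, 5 3-simplices.
rank ∂_0 = 0, rank ∂_1 = 4 ⇒ b_0 = 5 − 0 − 4 = 1; all invariant factors of ∂_1 are 1 so no torsion. So H_0 ≅ Z.
rank ∂_1 = 4, rank ∂_2 = 6 ⇒ b_1 = 10 − 4 − 6 = 0; all invariant factors of ∂_2 are 1 so no torsion. So H_1 ≅ 0.
rank ∂_2 = 6, rank ∂_3 = 4 ⇒ b_2 = 10 − 6 − 4 = 0; all invariant factors of ∂_3 are 1 so no torsion. So H_2 ≅ 0.
rank ∂_3 = 4, rank ∂_4 = 0 ⇒ b_3 = 5 − 4 − 0 = 1. So H_3 ≅ Z.

H_0 = Z,  H_1 = 0,  H_2 = 0,  H_3 = Z.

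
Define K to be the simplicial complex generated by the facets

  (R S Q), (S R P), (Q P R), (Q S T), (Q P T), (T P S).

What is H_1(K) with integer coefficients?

H_1 ≅ 0.

Order the vertices as P < Q < R < S < T. Listing each simplex with vertices in this order, K has dimension 2 with simplices:

  0-simplices (5): P, Q, R, S, T
  1-simplices (9): PQ, PR, PS, PT, QR, QS, QT, RS, ST
  2-simplices (6): PQR, PQT, PRS, PST, QRS, QST

so the chain groups are C_0 ≅ Z^5, C_1 ≅ Z^9, C_2 ≅ Z^6.

∂_1: C_1 → C_0 maps an edge to its endpoints' difference, ∂[p,q] = q − p. For instance
  ∂PQ = Q − P.
The resulting 5×9 matrix has rank 4, and its Smith normal form has invariant factors (1,1,1,1).

The boundary map ∂_2: C_2 → C_1 acts by ∂[p,q,r] = [q,r] − [p,r] + [p,q]. For instance
  ∂QRS = RS − QS + QR,
  ∂PQR = QR − PR + PQ.
The 9×6 boundary matrix has rank 5 and Smith normal form diag(1,1,1,1,1).

From H_k ≅ ker(∂_k) / im(∂_{k+1}) we obtain:

  H_1: rank ker ∂_1 − rank ∂_2 = (9 − 4) − 5 = 0, and the invariant factors of ∂_2 are all 1, so H_1 = 0.

(K is a triangulation of the 2-sphere S^2.)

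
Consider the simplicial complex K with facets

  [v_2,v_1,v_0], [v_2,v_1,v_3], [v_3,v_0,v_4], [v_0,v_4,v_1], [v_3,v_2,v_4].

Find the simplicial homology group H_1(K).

Fix the vertex order v_0 < v_1 < v_2 < v_3 < v_4 and write every simplex with vertices in increasing order. Then dim K = 2 and the simplices of K are:

  0-simplices (5): [v_0], [v_1], [v_2], [v_3], [v_4]
  1-simplices (10): [v_0,v_1], [v_0,v_2], [v_0,v_3], [v_0,v_4], [v_1,v_2], [v_1,v_3], [v_1,v_4], [v_2,v_3], [v_2,v_4], [v_3,v_4]
  2-simplices (5): [v_0,v_1,v_2], [v_0,v_1,v_4], [v_0,v_3,v_4], [v_1,v_2,v_3], [v_2,v_3,v_4]

so the chain groups are C_0 ≅ Z^5, C_1 ≅ Z^10, C_2 ≅ Z^5.

Boundary ∂_1: C_1 → C_0 maps an edge to its endpoints' difference, ∂[p,q] = q − p.
This gives a 5×10 integer matrix of rank 4; reducing to Smith normal form yields diagonal entries (1,1,1,1).

Boundary ∂_2: C_2 → C_1 sends each 2-simplex [p,q,r] to [q,r] − [p,r] + [p,q]. For instance
  ∂[v_0,v_1,v_2] = [v_1,v_2] − [v_0,v_2] + [v_0,v_1],
  ∂[v_0,v_3,v_4] = [v_3,v_4] − [v_0,v_4] + [v_0,v_3].
The 10×5 boundary matrix has rank 5 and Smith normal form diag(1,1,1,1,1).

Computing H_k = (kernel of ∂_k) / (image of ∂_{k+1}):

  H_1: rank ker ∂_1 − rank ∂_2 = (10 − 4) − 5 = 1, and the invariant factors of ∂_2 are all 1, so H_1 = Z.

H_1 = Z.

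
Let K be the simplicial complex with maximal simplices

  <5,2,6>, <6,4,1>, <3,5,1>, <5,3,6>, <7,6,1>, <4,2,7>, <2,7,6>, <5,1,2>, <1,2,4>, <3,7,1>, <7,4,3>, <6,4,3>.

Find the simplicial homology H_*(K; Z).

Fix the vertex order 1 < 2 < 3 < 4 < 5 < 6 < 7 and write every simplex with vertices in increasing order. Then dim K = 2 and the simplices of K are:

  0-simplices (7): [1], [2], [3], [4], [5], [6], [7]
  1-simplices (18): [1,2], [1,3], [1,4], [1,5], [1,6], [1,7], [2,4], [2,5], [2,6], [2,7], [3,4], [3,5], [3,6], [3,7], [4,6], [4,7], [5,6], [6,7]
  2-simplices (12): [1,2,4], [1,2,5], [1,3,5], [1,3,7], [1,4,6], [1,6,7], [2,4,7], [2,5,6], [2,6,7], [3,4,6], [3,4,7], [3,5,6]

Hence C_0 ≅ Z^7, C_1 ≅ Z^18, C_2 ≅ Z^12.

∂_1: C_1 → C_0 maps an edge to its endpoints' difference, ∂[p,q] = q − p. For instance
  ∂[1,4] = [4] − [1].
The 7×18 boundary matrix has rank 6 and Smith normal form diag(1,1,1,1,1,1).

∂_2: C_2 → C_1 maps a triangle to the signed sum of its edges. For instance
  ∂[2,6,7] = [6,7] − [2,7] + [2,6],
  ∂[1,4,6] = [4,6] − [1,6] + [1,4].
The 18×12 boundary matrix has rank 12 and Smith normal form diag(1,1,1,1,1,1,1,1,1,1,1,2).

Reading off H_k = ker ∂_k / im ∂_{k+1}:

  H_0: rank C_0 − rank ∂_1 = 7 − 6 = 1, and the invariant factors of ∂_1 are all 1, so H_0 ≅ Z.
  H_1: rank ker ∂_1 − rank ∂_2 = (18 − 6) − 12 = 0, and ∂_2 has invariant factor 2 > 1, so H_1 ≅ Z/2.
  H_2: rank ker ∂_2 − rank ∂_3 = (12 − 12) − 0 = 0, and there is no ∂_3, so H_2 ≅ 0.

H_0 ≅ Z,  H_1 ≅ Z/2,  H_2 = 0.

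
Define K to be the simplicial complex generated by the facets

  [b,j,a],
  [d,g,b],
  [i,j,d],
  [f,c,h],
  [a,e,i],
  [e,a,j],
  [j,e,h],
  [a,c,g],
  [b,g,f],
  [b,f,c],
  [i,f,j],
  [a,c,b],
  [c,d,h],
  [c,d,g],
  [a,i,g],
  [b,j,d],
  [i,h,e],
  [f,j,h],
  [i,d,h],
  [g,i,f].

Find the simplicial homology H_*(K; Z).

Order the vertices as a < b < c < d < e < f < g < h < i < j. Listing each simplex with vertices in this order, K has dimension 2 with simplices:

  0-simplices (10): a, b, c, d, e, f, g, h, i, j
  1-simplices (30): ab, ac, ae, ag, ai, aj, bc, bd, bf, bg, bj, cd, cf, cg, ch, dg, dh, di, dj, eh, ei, ej, fg, fh, fi, fj, gi, hi, hj, ij
  2-simplices (20): abc, abj, acg, aei, aej, agi, bcf, bdg, bdj, bfg, cdg, cdh, cfh, dhi, dij, ehi, ehj, fgi, fhj, fij

Hence C_0 ≅ Z^10, C_1 ≅ Z^30, C_2 ≅ Z^20.

∂_1: C_1 → C_0 maps an edge to its endpoints' difference, ∂[p,q] = q − p. For instance
  ∂bg = g − b.
As a 10×30 matrix over Z this has rank 9, with invariant factors (1,1,1,1,1,1,1,1,1).

Boundary ∂_2: C_2 → C_1 maps a triangle to the signed sum of its edges. For instance
  ∂fgi = gi − fi + fg,
  ∂bdg = dg − bg + bd.
The 30×20 boundary matrix has rank 20 and Smith normal form diag(1,1,1,1,1,1,1,1,1,1,1,1,1,1,1,1,1,1,1,2).

Now H_k = ker ∂_k / im ∂_{k+1}, so:

  H_0: rank C_0 − rank ∂_1 = 10 − 9 = 1, and the invariant factors of ∂_1 are all 1, so H_0 ≅ Z.
  H_1: rank ker ∂_1 − rank ∂_2 = (30 − 9) − 20 = 1, and ∂_2 has invariant factor 2 > 1, so H_1 ≅ Z ⊕ Z/2.
  H_2: rank ker ∂_2 − rank ∂_3 = (20 − 20) − 0 = 0, and there is no ∂_3, so H_2 ≅ 0.

As a check, the Euler characteristic is 10 − 30 + 20 = 0, which agrees with 1 − 1 + 0 = 0.

H_0 = Z,  H_1 = Z ⊕ Z/2,  H_2 = 0.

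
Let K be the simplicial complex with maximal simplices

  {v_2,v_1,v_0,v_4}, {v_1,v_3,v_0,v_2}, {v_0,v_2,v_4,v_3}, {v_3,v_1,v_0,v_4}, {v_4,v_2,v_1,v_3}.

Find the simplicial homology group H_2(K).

H_2 ≅ 0.

We work with the vertex ordering v_0 < v_1 < v_2 < v_3 < v_4. The simplices of K, each written with vertices in increasing order, are:

  0-simplices (5): [v_0], [v_1], [v_2], [v_3], [v_4]
  1-simplices (10): [v_0,v_1], [v_0,v_2], [v_0,v_3], [v_0,v_4], [v_1,v_2], [v_1,v_3], [v_1,v_4], [v_2,v_3], [v_2,v_4], [v_3,v_4]
  2-simplices (10): [v_0,v_1,v_2], [v_0,v_1,v_3], [v_0,v_1,v_4], [v_0,v_2,v_3], [v_0,v_2,v_4], [v_0,v_3,v_4], [v_1,v_2,v_3], [v_1,v_2,v_4], [v_1,v_3,v_4], [v_2,v_3,v_4]
  3-simplices (5): [v_0,v_1,v_2,v_3], [v_0,v_1,v_2,v_4], [v_0,v_1,v_3,v_4], [v_0,v_2,v_3,v_4], [v_1,v_2,v_3,v_4]

giving chain groups C_0 ≅ Z^5, C_1 ≅ Z^10, C_2 ≅ Z^10, C_3 ≅ Z^5.

Boundary ∂_1: C_1 → C_0 sends each edge [p,q] (with p < q) to q − p.
The 5×10 boundary matrix has rank 4 and Smith normal form diag(1,1,1,1).

The boundary map ∂_2: C_2 → C_1 maps a triangle to the signed sum of its edges. For instance
  ∂[v_2,v_3,v_4] = [v_3,v_4] − [v_2,v_4] + [v_2,v_3],
  ∂[v_1,v_2,v_4] = [v_2,v_4] − [v_1,v_4] + [v_1,v_2].
The 10×10 boundary matrix has rank 6 and Smith normal form diag(1,1,1,1,1,1).

The boundary map ∂_3: C_3 → C_2 sends each 3-simplex σ to the alternating sum Σ_i (−1)^i (σ with its i-th vertex removed). For instance
  ∂[v_0,v_1,v_3,v_4] = [v_1,v_3,v_4] − [v_0,v_3,v_4] + [v_0,v_1,v_4] − [v_0,v_1,v_3],
  ∂[v_0,v_1,v_2,v_3] = [v_1,v_2,v_3] − [v_0,v_2,v_3] + [v_0,v_1,v_3] − [v_0,v_1,v_2].
This gives a 10×5 integer matrix of rank 4; reducing to Smith normal form yields diagonal entries (1,1,1,1).

Now H_k = ker ∂_k / im ∂_{k+1}, so:

  H_2: rank ker ∂_2 − rank ∂_3 = (10 − 6) − 4 = 0, and the invariant factors of ∂_3 are all 1, so H_2 = 0.

(K is a triangulation of the 3-sphere S^3.)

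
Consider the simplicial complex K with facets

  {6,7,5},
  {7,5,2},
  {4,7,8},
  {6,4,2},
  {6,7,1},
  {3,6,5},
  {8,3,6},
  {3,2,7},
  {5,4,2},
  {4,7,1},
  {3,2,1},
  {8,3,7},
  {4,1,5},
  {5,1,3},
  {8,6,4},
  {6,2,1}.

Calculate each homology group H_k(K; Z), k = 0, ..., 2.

We work with the vertex ordering 1 < 2 < 3 < 4 < 5 < 6 < 7 < 8. The simplices of K, each written with vertices in increasing order, are:

  0-simplices (8): [1], [2], [3], [4], [5], [6], [7], [8]
  1-simplices (24): (24 of them)
  2-simplices (16): [1,2,3], [1,2,6], [1,3,5], [1,4,5], [1,4,7], [1,6,7], [2,3,7], [2,4,5], [2,4,6], [2,5,7], [3,5,6], [3,6,8], [3,7,8], [4,6,8], [4,7,8], [5,6,7]

giving chain groups C_0 ≅ Z^8, C_1 ≅ Z^24, C_2 ≅ Z^16.

∂_1: C_1 → C_0 sends each edge [p,q] (with p < q) to q − p. For instance
  ∂[6,8] = [8] − [6].
The resulting 8×24 matrix has rank 7, and its Smith normal form has invariant factors (1,1,1,1,1,1,1).

The boundary map ∂_2: C_2 → C_1 sends each 2-simplex [p,q,r] to [q,r] − [p,r] + [p,q]. For instance
  ∂[1,3,5] = [3,5] − [1,5] + [1,3],
  ∂[5,6,7] = [6,7] − [5,7] + [5,6].
The resulting 24×16 matrix has rank 15, and its Smith normal form has invariant factors (1,1,1,1,1,1,1,1,1,1,1,1,1,1,1).

Computing H_k = (kernel of ∂_k) / (image of ∂_{k+1}):

  H_0: rank C_0 − rank ∂_1 = 8 − 7 = 1, and the invariant factors of ∂_1 are all 1, so H_0 ≅ Z.
  H_1: rank ker ∂_1 − rank ∂_2 = (24 − 7) − 15 = 2, and the invariant factors of ∂_2 are all 1, so H_1 ≅ Z^2.
  H_2: rank ker ∂_2 − rank ∂_3 = (16 − 15) − 0 = 1, and there is no ∂_3, so H_2 ≅ Z.

(K is a triangulation of the torus T^2.)

H_0 ≅ Z,  H_1 ≅ Z^2,  H_2 ≅ Z.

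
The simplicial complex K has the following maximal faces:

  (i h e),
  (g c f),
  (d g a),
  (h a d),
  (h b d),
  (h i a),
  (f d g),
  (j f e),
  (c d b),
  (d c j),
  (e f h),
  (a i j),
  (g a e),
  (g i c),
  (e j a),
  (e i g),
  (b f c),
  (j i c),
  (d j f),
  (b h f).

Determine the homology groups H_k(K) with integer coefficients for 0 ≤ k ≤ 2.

Take the total order a < b < c < d < e < f < g < h < i < j on the vertex set. Then K (dimension 2) consists of the simplices:

  0-simplices (10): a, b, c, d, e, f, g, h, i, j
  1-simplices (30): ad, ae, ag, ah, ai, aj, bc, bd, bf, bh, cd, cf, cg, ci, cj, df, dg, dh, dj, ef, eg, eh, ei, ej, fg, fh, fj, gi, hi, ij
  2-simplices (20): adg, adh, aeg, aej, ahi, aij, bcd, bcf, bdh, bfh, cdj, cfg, cgi, cij, dfg, dfj, efh, efj, egi, ehi

giving chain groups C_0 ≅ Z^10, C_1 ≅ Z^30, C_2 ≅ Z^20.

∂_1: C_1 → C_0 is given by ∂[p,q] = [q] − [p]. For instance
  ∂df = f − d.
The resulting 10×30 matrix has rank 9, and its Smith normal form has invariant factors (1,1,1,1,1,1,1,1,1).

The boundary map ∂_2: C_2 → C_1 maps a triangle to the signed sum of its edges. For instance
  ∂efh = fh − eh + ef,
  ∂adh = dh − ah + ad.
The 30×20 boundary matrix has rank 20 and Smith normal form diag(1,1,1,1,1,1,1,1,1,1,1,1,1,1,1,1,1,1,1,2).

Computing H_k = (kernel of ∂_k) / (image of ∂_{k+1}):

  H_0: rank C_0 − rank ∂_1 = 10 − 9 = 1, and the invariant factors of ∂_1 are all 1, so H_0 ≅ Z.
  H_1: rank ker ∂_1 − rank ∂_2 = (30 − 9) − 20 = 1, and ∂_2 has invariant factor 2 > 1, so H_1 ≅ Z ⊕ Z/2Z.
  H_2: rank ker ∂_2 − rank ∂_3 = (20 − 20) − 0 = 0, and there is no ∂_3, so H_2 ≅ 0.

H_0 ≅ Z,  H_1 ≅ Z ⊕ Z/2Z,  H_2 = 0.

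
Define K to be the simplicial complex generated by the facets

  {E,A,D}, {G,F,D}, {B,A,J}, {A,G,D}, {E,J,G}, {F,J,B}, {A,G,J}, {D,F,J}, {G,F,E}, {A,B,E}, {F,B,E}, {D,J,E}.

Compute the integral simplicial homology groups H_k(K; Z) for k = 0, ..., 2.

We work with the vertex ordering A < B < D < E < F < G < J. The simplices of K, each written with vertices in increasing order, are:

  0-simplices (7): A, B, D, E, F, G, J
  1-simplices (18): AB, AD, AE, AG, AJ, BE, BF, BJ, DE, DF, DG, DJ, EF, EG, EJ, FG, FJ, GJ
  2-simplices (12): ABE, ABJ, ADE, ADG, AGJ, BEF, BFJ, DEJ, DFG, DFJ, EFG, EGJ

so the chain groups are C_0 ≅ Z^7, C_1 ≅ Z^18, C_2 ≅ Z^12.

∂_1: C_1 → C_0 maps an edge to its endpoints' difference, ∂[p,q] = q − p.
The 7×18 boundary matrix has rank 6 and Smith normal form diag(1,1,1,1,1,1).

∂_2: C_2 → C_1 sends each 2-simplex [p,q,r] to [q,r] − [p,r] + [p,q]. For instance
  ∂ABJ = BJ − AJ + AB,
  ∂DFG = FG − DG + DF.
The resulting 18×12 matrix has rank 12, and its Smith normal form has invariant factors (1,1,1,1,1,1,1,1,1,1,1,2).

Now H_k = ker ∂_k / im ∂_{k+1}, so:

  H_0: rank C_0 − rank ∂_1 = 7 − 6 = 1, and the invariant factors of ∂_1 are all 1, so H_0 = Z.
  H_1: rank ker ∂_1 − rank ∂_2 = (18 − 6) − 12 = 0, and ∂_2 has invariant factor 2 > 1, so H_1 = Z/2Z.
  H_2: rank ker ∂_2 − rank ∂_3 = (12 − 12) − 0 = 0, and there is no ∂_3, so H_2 = 0.

(K is a triangulation of the real projective plane RP^2.)

H_0 = Z,  H_1 = Z/2Z,  H_2 = 0.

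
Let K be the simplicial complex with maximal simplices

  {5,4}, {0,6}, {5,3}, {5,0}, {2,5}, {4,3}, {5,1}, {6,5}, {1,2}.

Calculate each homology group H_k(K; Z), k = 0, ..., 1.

H_0 = Z,  H_1 = Z^3.

We work with the vertex ordering 0 < 1 < 2 < 3 < 4 < 5 < 6. The simplices of K, each written with vertices in increasing order, are:

  0-simplices (7): [0], [1], [2], [3], [4], [5], [6]
  1-simplices (9): [0,5], [0,6], [1,2], [1,5], [2,5], [3,4], [3,5], [4,5], [5,6]

Hence C_0 ≅ Z^7, C_1 ≅ Z^9.

The boundary map ∂_1: C_1 → C_0 is given by ∂[p,q] = [q] − [p]. For instance
  ∂[3,4] = [4] − [3].
As a 7×9 matrix over Z this has rank 6, with invariant factors (1,1,1,1,1,1).

Now H_k = ker ∂_k / im ∂_{k+1}, so:

  H_0: rank C_0 − rank ∂_1 = 7 − 6 = 1, and the invariant factors of ∂_1 are all 1, so H_0 ≅ Z.
  H_1: rank ker ∂_1 − rank ∂_2 = (9 − 6) − 0 = 3, and there is no ∂_2, so H_1 ≅ Z^3.

As a check, the Euler characteristic is 7 − 9 = -2, which agrees with 1 − 3 = -2.
(K is a triangulation of a wedge of 3 circles.)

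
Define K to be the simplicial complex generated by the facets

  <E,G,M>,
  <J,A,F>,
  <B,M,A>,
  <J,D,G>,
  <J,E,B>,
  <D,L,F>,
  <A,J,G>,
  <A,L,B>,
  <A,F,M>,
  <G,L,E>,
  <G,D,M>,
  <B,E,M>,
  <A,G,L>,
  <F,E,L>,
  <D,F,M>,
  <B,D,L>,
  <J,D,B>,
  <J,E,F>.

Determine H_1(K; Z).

H_1 = Z^2.

Fix the vertex order A < B < D < E < F < G < J < L < M and write every simplex with vertices in increasing order. Then dim K = 2 and the simplices of K are:

  0-simplices (9): A, B, D, E, F, G, J, L, M
  1-simplices (27): AB, AF, AG, AJ, AL, AM, BD, BE, BJ, BL, BM, DF, DG, DJ, DL, DM, EF, EG, EJ, EL, EM, FJ, FL, FM, GJ, GL, GM
  2-simplices (18): ABL, ABM, AFJ, AFM, AGJ, AGL, BDJ, BDL, BEJ, BEM, DFL, DFM, DGJ, DGM, EFJ, EFL, EGL, EGM

Hence C_0 ≅ Z^9, C_1 ≅ Z^27, C_2 ≅ Z^18.

∂_1: C_1 → C_0 sends each edge [p,q] (with p < q) to q − p. For instance
  ∂DL = L − D.
The 9×27 boundary matrix has rank 8 and Smith normal form diag(1,1,1,1,1,1,1,1).

The boundary map ∂_2: C_2 → C_1 maps a triangle to the signed sum of its edges. For instance
  ∂EGL = GL − EL + EG,
  ∂EFL = FL − EL + EF.
This gives a 27×18 integer matrix of rank 17; reducing to Smith normal form yields diagonal entries (1,1,1,1,1,1,1,1,1,1,1,1,1,1,1,1,1).

Computing H_k = (kernel of ∂_k) / (image of ∂_{k+1}):

  H_1: rank ker ∂_1 − rank ∂_2 = (27 − 8) − 17 = 2, and the invariant factors of ∂_2 are all 1, so H_1 = Z^2.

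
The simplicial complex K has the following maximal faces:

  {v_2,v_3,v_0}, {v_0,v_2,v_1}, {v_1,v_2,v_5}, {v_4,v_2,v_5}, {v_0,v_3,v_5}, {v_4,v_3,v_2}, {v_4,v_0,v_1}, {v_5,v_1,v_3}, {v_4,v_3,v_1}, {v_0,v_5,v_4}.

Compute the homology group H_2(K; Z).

Take the total order v_0 < v_1 < v_2 < v_3 < v_4 < v_5 on the vertex set. Then K (dimension 2) consists of the simplices:

  0-simplices (6): [v_0], [v_1], [v_2], [v_3], [v_4], [v_5]
  1-simplices (15): (15 of them)
  2-simplices (10): [v_0,v_1,v_2], [v_0,v_1,v_4], [v_0,v_2,v_3], [v_0,v_3,v_5], [v_0,v_4,v_5], [v_1,v_2,v_5], [v_1,v_3,v_4], [v_1,v_3,v_5], [v_2,v_3,v_4], [v_2,v_4,v_5]

Hence C_0 ≅ Z^6, C_1 ≅ Z^15, C_2 ≅ Z^10.

∂_1: C_1 → C_0 sends each edge [p,q] (with p < q) to q − p.
As a 6×15 matrix over Z this has rank 5, with invariant factors (1,1,1,1,1).

Boundary ∂_2: C_2 → C_1 sends each 2-simplex [p,q,r] to [q,r] − [p,r] + [p,q]. For instance
  ∂[v_1,v_2,v_5] = [v_2,v_5] − [v_1,v_5] + [v_1,v_2],
  ∂[v_0,v_1,v_4] = [v_1,v_4] − [v_0,v_4] + [v_0,v_1].
The 15×10 boundary matrix has rank 10 and Smith normal form diag(1,1,1,1,1,1,1,1,1,2).

Computing H_k = (kernel of ∂_k) / (image of ∂_{k+1}):

  H_2: rank ker ∂_2 − rank ∂_3 = (10 − 10) − 0 = 0, and there is no ∂_3, so H_2 = 0.

H_2 = 0.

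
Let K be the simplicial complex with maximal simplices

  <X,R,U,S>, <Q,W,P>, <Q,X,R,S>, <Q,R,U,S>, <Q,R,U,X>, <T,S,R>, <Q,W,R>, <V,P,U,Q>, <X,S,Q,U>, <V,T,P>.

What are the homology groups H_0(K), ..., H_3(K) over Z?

K has 9 vertices, 22 edges, 18 triangles, 6 3-simplices.
rank ∂_0 = 0, rank ∂_1 = 8 ⇒ b_0 = 9 − 0 − 8 = 1; all invariant factors of ∂_1 are 1 so no torsion. So H_0 = Z.
rank ∂_1 = 8, rank ∂_2 = 13 ⇒ b_1 = 22 − 8 − 13 = 1; all invariant factors of ∂_2 are 1 so no torsion. So H_1 = Z.
rank ∂_2 = 13, rank ∂_3 = 5 ⇒ b_2 = 18 − 13 − 5 = 0; all invariant factors of ∂_3 are 1 so no torsion. So H_2 = 0.
rank ∂_3 = 5, rank ∂_4 = 0 ⇒ b_3 = 6 − 5 − 0 = 1. So H_3 = Z.

H_0 ≅ Z,  H_1 ≅ Z,  H_2 = 0,  H_3 ≅ Z.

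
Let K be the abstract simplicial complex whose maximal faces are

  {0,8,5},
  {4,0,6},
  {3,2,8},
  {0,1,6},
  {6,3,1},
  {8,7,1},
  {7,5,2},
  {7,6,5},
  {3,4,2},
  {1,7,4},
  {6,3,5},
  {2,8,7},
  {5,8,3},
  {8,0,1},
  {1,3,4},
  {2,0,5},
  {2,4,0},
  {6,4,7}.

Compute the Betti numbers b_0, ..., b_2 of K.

b_0 = 1, b_1 = 1, b_2 = 0.

We work with the vertex ordering 0 < 1 < 2 < 3 < 4 < 5 < 6 < 7 < 8. The simplices of K, each written with vertices in increasing order, are:

  0-simplices (9): [0], [1], [2], [3], [4], [5], [6], [7], [8]
  1-simplices (27): (27 of them)
  2-simplices (18): [0,1,6], [0,1,8], [0,2,4], [0,2,5], [0,4,6], [0,5,8], [1,3,4], [1,3,6], [1,4,7], [1,7,8], [2,3,4], [2,3,8], [2,5,7], [2,7,8], [3,5,6], [3,5,8], [4,6,7], [5,6,7]

so the chain groups are C_0 ≅ Z^9, C_1 ≅ Z^27, C_2 ≅ Z^18.

The boundary map ∂_1: C_1 → C_0 maps an edge to its endpoints' difference, ∂[p,q] = q − p.
The 9×27 boundary matrix has rank 8 and Smith normal form diag(1,1,1,1,1,1,1,1).

∂_2: C_2 → C_1 acts by ∂[p,q,r] = [q,r] − [p,r] + [p,q]. For instance
  ∂[2,3,4] = [3,4] − [2,4] + [2,3],
  ∂[0,1,8] = [1,8] − [0,8] + [0,1].
The resulting 27×18 matrix has rank 18, and its Smith normal form has invariant factors (1,1,1,1,1,1,1,1,1,1,1,1,1,1,1,1,1,2).

Now H_k = ker ∂_k / im ∂_{k+1}, so:

  H_0: rank C_0 − rank ∂_1 = 9 − 8 = 1, and the invariant factors of ∂_1 are all 1, so H_0 ≅ Z.
  H_1: rank ker ∂_1 − rank ∂_2 = (27 − 8) − 18 = 1, and ∂_2 has invariant factor 2 > 1, so H_1 ≅ Z ⊕ Z/2.
  H_2: rank ker ∂_2 − rank ∂_3 = (18 − 18) − 0 = 0, and there is no ∂_3, so H_2 ≅ 0.

Hence the Betti numbers are b_0 = 1, b_1 = 1, b_2 = 0.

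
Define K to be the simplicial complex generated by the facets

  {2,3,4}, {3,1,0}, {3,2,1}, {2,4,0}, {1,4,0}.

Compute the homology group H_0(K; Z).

H_0 ≅ Z.

Order the vertices as 0 < 1 < 2 < 3 < 4. Listing each simplex with vertices in this order, K has dimension 2 with simplices:

  0-simplices (5): [0], [1], [2], [3], [4]
  1-simplices (10): [0,1], [0,2], [0,3], [0,4], [1,2], [1,3], [1,4], [2,3], [2,4], [3,4]
  2-simplices (5): [0,1,3], [0,1,4], [0,2,4], [1,2,3], [2,3,4]

Hence C_0 ≅ Z^5, C_1 ≅ Z^10, C_2 ≅ Z^5.

Boundary ∂_1: C_1 → C_0 maps an edge to its endpoints' difference, ∂[p,q] = q − p. For instance
  ∂[1,2] = [2] − [1].
As a 5×10 matrix over Z this has rank 4, with invariant factors (1,1,1,1).

The boundary map ∂_2: C_2 → C_1 sends each 2-simplex [p,q,r] to [q,r] − [p,r] + [p,q]. For instance
  ∂[0,1,3] = [1,3] − [0,3] + [0,1],
  ∂[2,3,4] = [3,4] − [2,4] + [2,3].
As a 10×5 matrix over Z this has rank 5, with invariant factors (1,1,1,1,1).

Computing H_k = (kernel of ∂_k) / (image of ∂_{k+1}):

  H_0: rank C_0 − rank ∂_1 = 5 − 4 = 1, and the invariant factors of ∂_1 are all 1, so H_0 = Z.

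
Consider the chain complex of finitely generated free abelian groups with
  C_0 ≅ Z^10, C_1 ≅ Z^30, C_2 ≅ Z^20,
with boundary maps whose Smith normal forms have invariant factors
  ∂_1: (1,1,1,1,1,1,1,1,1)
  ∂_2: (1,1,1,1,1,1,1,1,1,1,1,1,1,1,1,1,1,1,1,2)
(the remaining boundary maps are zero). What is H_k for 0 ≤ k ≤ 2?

H_0: b_0 = 10 − 0 − 9 = 1; torsion from ∂_1 factors > 1: none. So H_0 = Z.
H_1: b_1 = 30 − 9 − 20 = 1; torsion from ∂_2 factors > 1: [2]. So H_1 = Z ⊕ Z/2Z.
H_2: b_2 = 20 − 20 − 0 = 0; torsion from ∂_3 factors > 1: none. So H_2 = 0.

H_0 = Z,  H_1 = Z ⊕ Z/2Z,  H_2 = 0.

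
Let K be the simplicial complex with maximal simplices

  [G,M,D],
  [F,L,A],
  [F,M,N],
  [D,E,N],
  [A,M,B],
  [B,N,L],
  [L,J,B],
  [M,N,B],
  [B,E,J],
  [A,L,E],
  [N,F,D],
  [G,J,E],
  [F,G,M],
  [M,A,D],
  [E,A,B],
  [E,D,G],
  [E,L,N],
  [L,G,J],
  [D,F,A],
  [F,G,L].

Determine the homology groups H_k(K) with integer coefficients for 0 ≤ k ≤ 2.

We work with the vertex ordering A < B < D < E < F < G < J < L < M < N. The simplices of K, each written with vertices in increasing order, are:

  0-simplices (10): A, B, D, E, F, G, J, L, M, N
  1-simplices (30): AB, AD, AE, AF, AL, AM, BE, BJ, BL, BM, BN, DE, DF, DG, DM, DN, EG, EJ, EL, EN, FG, FL, FM, FN, GJ, GL, GM, JL, LN, MN
  2-simplices (20): ABE, ABM, ADF, ADM, AEL, AFL, BEJ, BJL, BLN, BMN, DEG, DEN, DFN, DGM, EGJ, ELN, FGL, FGM, FMN, GJL

Hence C_0 ≅ Z^10, C_1 ≅ Z^30, C_2 ≅ Z^20.

Boundary ∂_1: C_1 → C_0 is given by ∂[p,q] = [q] − [p].
As a 10×30 matrix over Z this has rank 9, with invariant factors (1,1,1,1,1,1,1,1,1).

∂_2: C_2 → C_1 acts by ∂[p,q,r] = [q,r] − [p,r] + [p,q]. For instance
  ∂BMN = MN − BN + BM,
  ∂GJL = JL − GL + GJ.
The 30×20 boundary matrix has rank 20 and Smith normal form diag(1,1,1,1,1,1,1,1,1,1,1,1,1,1,1,1,1,1,1,2).

Computing H_k = (kernel of ∂_k) / (image of ∂_{k+1}):

  H_0: rank C_0 − rank ∂_1 = 10 − 9 = 1, and the invariant factors of ∂_1 are all 1, so H_0 ≅ Z.
  H_1: rank ker ∂_1 − rank ∂_2 = (30 − 9) − 20 = 1, and ∂_2 has invariant factor 2 > 1, so H_1 ≅ Z ⊕ Z/2.
  H_2: rank ker ∂_2 − rank ∂_3 = (20 − 20) − 0 = 0, and there is no ∂_3, so H_2 ≅ 0.

As a check, the Euler characteristic is 10 − 30 + 20 = 0, which agrees with 1 − 1 + 0 = 0.
(K is a triangulation of the Klein bottle.)

H_0 = Z,  H_1 = Z ⊕ Z/2,  H_2 = 0.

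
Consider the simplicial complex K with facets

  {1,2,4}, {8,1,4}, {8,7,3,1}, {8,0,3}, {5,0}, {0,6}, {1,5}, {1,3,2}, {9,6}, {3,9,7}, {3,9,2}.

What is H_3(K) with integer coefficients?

Order the vertices as 0 < 1 < 2 < 3 < 4 < 5 < 6 < 7 < 8 < 9. Listing each simplex with vertices in this order, K has dimension 3 with simplices:

  0-simplices (10): [0], [1], [2], [3], [4], [5], [6], [7], [8], [9]
  1-simplices (20): [0,3], [0,5], [0,6], [0,8], [1,2], [1,3], [1,4], [1,5], [1,7], [1,8], [2,3], [2,4], [2,9], [3,7], [3,8], [3,9], [4,8], [6,9], [7,8], [7,9]
  2-simplices (10): [0,3,8], [1,2,3], [1,2,4], [1,3,7], [1,3,8], [1,4,8], [1,7,8], [2,3,9], [3,7,8], [3,7,9]
  3-simplices (1): [1,3,7,8]

giving chain groups C_0 ≅ Z^10, C_1 ≅ Z^20, C_2 ≅ Z^10, C_3 ≅ Z^1.

The boundary map ∂_1: C_1 → C_0 is given by ∂[p,q] = [q] − [p].
This gives a 10×20 integer matrix of rank 9; reducing to Smith normal form yields diagonal entries (1,1,1,1,1,1,1,1,1).

The boundary map ∂_2: C_2 → C_1 sends each 2-simplex [p,q,r] to [q,r] − [p,r] + [p,q]. For instance
  ∂[1,2,3] = [2,3] − [1,3] + [1,2],
  ∂[1,2,4] = [2,4] − [1,4] + [1,2].
The resulting 20×10 matrix has rank 9, and its Smith normal form has invariant factors (1,1,1,1,1,1,1,1,1).

The boundary map ∂_3: C_3 → C_2 sends each 3-simplex σ to the alternating sum Σ_i (−1)^i (σ with its i-th vertex removed). For instance
  ∂[1,3,7,8] = [3,7,8] − [1,7,8] + [1,3,8] − [1,3,7].
As a 10×1 matrix over Z this has rank 1, with invariant factors (1).

Now H_k = ker ∂_k / im ∂_{k+1}, so:

  H_3: rank ker ∂_3 − rank ∂_4 = (1 − 1) − 0 = 0, and there is no ∂_4, so H_3 ≅ 0.

H_3 ≅ 0.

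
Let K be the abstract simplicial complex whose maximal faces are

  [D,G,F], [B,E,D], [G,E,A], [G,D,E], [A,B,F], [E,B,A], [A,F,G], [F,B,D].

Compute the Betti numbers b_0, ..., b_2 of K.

Take the total order A < B < D < E < F < G on the vertex set. Then K (dimension 2) consists of the simplices:

  0-simplices (6): A, B, D, E, F, G
  1-simplices (12): AB, AE, AF, AG, BD, BE, BF, DE, DF, DG, EG, FG
  2-simplices (8): ABE, ABF, AEG, AFG, BDE, BDF, DEG, DFG

Hence C_0 ≅ Z^6, C_1 ≅ Z^12, C_2 ≅ Z^8.

∂_1: C_1 → C_0 sends each edge [p,q] (with p < q) to q − p.
This gives a 6×12 integer matrix of rank 5; reducing to Smith normal form yields diagonal entries (1,1,1,1,1).

∂_2: C_2 → C_1 maps a triangle to the signed sum of its edges. For instance
  ∂ABF = BF − AF + AB,
  ∂AFG = FG − AG + AF.
This gives a 12×8 integer matrix of rank 7; reducing to Smith normal form yields diagonal entries (1,1,1,1,1,1,1).

From H_k ≅ ker(∂_k) / im(∂_{k+1}) we obtain:

  H_0: rank C_0 − rank ∂_1 = 6 − 5 = 1, and the invariant factors of ∂_1 are all 1, so H_0 = Z.
  H_1: rank ker ∂_1 − rank ∂_2 = (12 − 5) − 7 = 0, and the invariant factors of ∂_2 are all 1, so H_1 = 0.
  H_2: rank ker ∂_2 − rank ∂_3 = (8 − 7) − 0 = 1, and there is no ∂_3, so H_2 = Z.

Hence the Betti numbers are b_0 = 1, b_1 = 0, b_2 = 1.

b_0 = 1, b_1 = 0, b_2 = 1.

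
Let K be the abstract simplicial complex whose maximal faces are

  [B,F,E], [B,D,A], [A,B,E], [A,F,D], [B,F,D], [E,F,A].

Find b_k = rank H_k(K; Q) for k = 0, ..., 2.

b_0 = 1, b_1 = 0, b_2 = 1.

Order the vertices as A < B < D < E < F. Listing each simplex with vertices in this order, K has dimension 2 with simplices:

  0-simplices (5): A, B, D, E, F
  1-simplices (9): AB, AD, AE, AF, BD, BE, BF, DF, EF
  2-simplices (6): ABD, ABE, ADF, AEF, BDF, BEF

giving chain groups C_0 ≅ Z^5, C_1 ≅ Z^9, C_2 ≅ Z^6.

∂_1: C_1 → C_0 sends each edge [p,q] (with p < q) to q − p. For instance
  ∂AF = F − A.
This gives a 5×9 integer matrix of rank 4; reducing to Smith normal form yields diagonal entries (1,1,1,1).

∂_2: C_2 → C_1 sends each 2-simplex [p,q,r] to [q,r] − [p,r] + [p,q]. For instance
  ∂BDF = DF − BF + BD,
  ∂BEF = EF − BF + BE.
The resulting 9×6 matrix has rank 5, and its Smith normal form has invariant factors (1,1,1,1,1).

Now H_k = ker ∂_k / im ∂_{k+1}, so:

  H_0: rank C_0 − rank ∂_1 = 5 − 4 = 1, and the invariant factors of ∂_1 are all 1, so H_0 = Z.
  H_1: rank ker ∂_1 − rank ∂_2 = (9 − 4) − 5 = 0, and the invariant factors of ∂_2 are all 1, so H_1 = 0.
  H_2: rank ker ∂_2 − rank ∂_3 = (6 − 5) − 0 = 1, and there is no ∂_3, so H_2 = Z.

Hence the Betti numbers are b_0 = 1, b_1 = 0, b_2 = 1.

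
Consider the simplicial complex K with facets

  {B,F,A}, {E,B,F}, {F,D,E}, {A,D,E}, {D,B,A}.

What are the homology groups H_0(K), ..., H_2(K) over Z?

H_0 = Z,  H_1 = Z,  H_2 = 0.

Take the total order A < B < D < E < F on the vertex set. Then K (dimension 2) consists of the simplices:

  0-simplices (5): A, B, D, E, F
  1-simplices (10): AB, AD, AE, AF, BD, BE, BF, DE, DF, EF
  2-simplices (5): ABD, ABF, ADE, BEF, DEF

giving chain groups C_0 ≅ Z^5, C_1 ≅ Z^10, C_2 ≅ Z^5.

∂_1: C_1 → C_0 is given by ∂[p,q] = [q] − [p]. For instance
  ∂DE = E − D.
As a 5×10 matrix over Z this has rank 4, with invariant factors (1,1,1,1).

The boundary map ∂_2: C_2 → C_1 acts by ∂[p,q,r] = [q,r] − [p,r] + [p,q]. For instance
  ∂DEF = EF − DF + DE,
  ∂ADE = DE − AE + AD.
This gives a 10×5 integer matrix of rank 5; reducing to Smith normal form yields diagonal entries (1,1,1,1,1).

Now H_k = ker ∂_k / im ∂_{k+1}, so:

  H_0: rank C_0 − rank ∂_1 = 5 − 4 = 1, and the invariant factors of ∂_1 are all 1, so H_0 = Z.
  H_1: rank ker ∂_1 − rank ∂_2 = (10 − 4) − 5 = 1, and the invariant factors of ∂_2 are all 1, so H_1 = Z.
  H_2: rank ker ∂_2 − rank ∂_3 = (5 − 5) − 0 = 0, and there is no ∂_3, so H_2 = 0.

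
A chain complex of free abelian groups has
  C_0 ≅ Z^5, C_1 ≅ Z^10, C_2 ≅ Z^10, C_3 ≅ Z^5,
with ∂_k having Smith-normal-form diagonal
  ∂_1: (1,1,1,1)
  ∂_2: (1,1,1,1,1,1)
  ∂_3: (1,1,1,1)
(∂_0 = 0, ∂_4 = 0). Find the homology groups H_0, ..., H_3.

H_0: b_0 = 5 − 0 − 4 = 1; torsion from ∂_1 factors > 1: none. So H_0 = Z.
H_1: b_1 = 10 − 4 − 6 = 0; torsion from ∂_2 factors > 1: none. So H_1 = 0.
H_2: b_2 = 10 − 6 − 4 = 0; torsion from ∂_3 factors > 1: none. So H_2 = 0.
H_3: b_3 = 5 − 4 − 0 = 1; torsion from ∂_4 factors > 1: none. So H_3 = Z.

H_0 = Z,  H_1 = 0,  H_2 = 0,  H_3 = Z.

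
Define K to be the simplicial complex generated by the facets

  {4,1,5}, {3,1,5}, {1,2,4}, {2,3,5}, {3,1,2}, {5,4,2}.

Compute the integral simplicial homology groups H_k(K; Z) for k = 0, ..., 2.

H_0 ≅ Z,  H_1 = 0,  H_2 ≅ Z.

Order the vertices as 1 < 2 < 3 < 4 < 5. Listing each simplex with vertices in this order, K has dimension 2 with simplices:

  0-simplices (5): [1], [2], [3], [4], [5]
  1-simplices (9): [1,2], [1,3], [1,4], [1,5], [2,3], [2,4], [2,5], [3,5], [4,5]
  2-simplices (6): [1,2,3], [1,2,4], [1,3,5], [1,4,5], [2,3,5], [2,4,5]

so the chain groups are C_0 ≅ Z^5, C_1 ≅ Z^9, C_2 ≅ Z^6.

Boundary ∂_1: C_1 → C_0 sends each edge [p,q] (with p < q) to q − p.
The resulting 5×9 matrix has rank 4, and its Smith normal form has invariant factors (1,1,1,1).

∂_2: C_2 → C_1 sends each 2-simplex [p,q,r] to [q,r] − [p,r] + [p,q]. For instance
  ∂[1,4,5] = [4,5] − [1,5] + [1,4],
  ∂[2,3,5] = [3,5] − [2,5] + [2,3].
The 9×6 boundary matrix has rank 5 and Smith normal form diag(1,1,1,1,1).

From H_k ≅ ker(∂_k) / im(∂_{k+1}) we obtain:

  H_0: rank C_0 − rank ∂_1 = 5 − 4 = 1, and the invariant factors of ∂_1 are all 1, so H_0 = Z.
  H_1: rank ker ∂_1 − rank ∂_2 = (9 − 4) − 5 = 0, and the invariant factors of ∂_2 are all 1, so H_1 = 0.
  H_2: rank ker ∂_2 − rank ∂_3 = (6 − 5) − 0 = 1, and there is no ∂_3, so H_2 = Z.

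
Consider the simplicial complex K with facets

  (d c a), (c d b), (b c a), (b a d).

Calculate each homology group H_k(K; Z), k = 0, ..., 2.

Order the vertices as a < b < c < d. Listing each simplex with vertices in this order, K has dimension 2 with simplices:

  0-simplices (4): a, b, c, d
  1-simplices (6): ab, ac, ad, bc, bd, cd
  2-simplices (4): abc, abd, acd, bcd

Hence C_0 ≅ Z^4, C_1 ≅ Z^6, C_2 ≅ Z^4.

∂_1: C_1 → C_0 sends each edge [p,q] (with p < q) to q − p.
The 4×6 boundary matrix has rank 3 and Smith normal form diag(1,1,1).

Boundary ∂_2: C_2 → C_1 sends each 2-simplex [p,q,r] to [q,r] − [p,r] + [p,q]. For instance
  ∂bcd = cd − bd + bc,
  ∂abc = bc − ac + ab.
As a 6×4 matrix over Z this has rank 3, with invariant factors (1,1,1).

Reading off H_k = ker ∂_k / im ∂_{k+1}:

  H_0: rank C_0 − rank ∂_1 = 4 − 3 = 1, and the invariant factors of ∂_1 are all 1, so H_0 ≅ Z.
  H_1: rank ker ∂_1 − rank ∂_2 = (6 − 3) − 3 = 0, and the invariant factors of ∂_2 are all 1, so H_1 ≅ 0.
  H_2: rank ker ∂_2 − rank ∂_3 = (4 − 3) − 0 = 1, and there is no ∂_3, so H_2 ≅ Z.

(K is a triangulation of the 2-sphere S^2.)

H_0 ≅ Z,  H_1 = 0,  H_2 ≅ Z.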